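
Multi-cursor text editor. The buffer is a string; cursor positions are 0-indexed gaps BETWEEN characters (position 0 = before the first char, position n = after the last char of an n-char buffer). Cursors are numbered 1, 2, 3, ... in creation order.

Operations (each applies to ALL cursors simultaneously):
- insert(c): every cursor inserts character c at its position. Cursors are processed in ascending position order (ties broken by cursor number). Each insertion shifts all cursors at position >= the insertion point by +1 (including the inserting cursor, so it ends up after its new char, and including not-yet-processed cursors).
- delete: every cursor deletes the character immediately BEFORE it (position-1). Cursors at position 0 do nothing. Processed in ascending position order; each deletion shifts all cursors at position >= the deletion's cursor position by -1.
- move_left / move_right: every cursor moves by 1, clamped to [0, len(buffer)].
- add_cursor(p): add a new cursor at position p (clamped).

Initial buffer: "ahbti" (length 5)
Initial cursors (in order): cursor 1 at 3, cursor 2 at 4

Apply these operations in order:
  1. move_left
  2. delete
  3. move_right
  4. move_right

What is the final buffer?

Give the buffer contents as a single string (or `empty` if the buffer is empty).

Answer: ati

Derivation:
After op 1 (move_left): buffer="ahbti" (len 5), cursors c1@2 c2@3, authorship .....
After op 2 (delete): buffer="ati" (len 3), cursors c1@1 c2@1, authorship ...
After op 3 (move_right): buffer="ati" (len 3), cursors c1@2 c2@2, authorship ...
After op 4 (move_right): buffer="ati" (len 3), cursors c1@3 c2@3, authorship ...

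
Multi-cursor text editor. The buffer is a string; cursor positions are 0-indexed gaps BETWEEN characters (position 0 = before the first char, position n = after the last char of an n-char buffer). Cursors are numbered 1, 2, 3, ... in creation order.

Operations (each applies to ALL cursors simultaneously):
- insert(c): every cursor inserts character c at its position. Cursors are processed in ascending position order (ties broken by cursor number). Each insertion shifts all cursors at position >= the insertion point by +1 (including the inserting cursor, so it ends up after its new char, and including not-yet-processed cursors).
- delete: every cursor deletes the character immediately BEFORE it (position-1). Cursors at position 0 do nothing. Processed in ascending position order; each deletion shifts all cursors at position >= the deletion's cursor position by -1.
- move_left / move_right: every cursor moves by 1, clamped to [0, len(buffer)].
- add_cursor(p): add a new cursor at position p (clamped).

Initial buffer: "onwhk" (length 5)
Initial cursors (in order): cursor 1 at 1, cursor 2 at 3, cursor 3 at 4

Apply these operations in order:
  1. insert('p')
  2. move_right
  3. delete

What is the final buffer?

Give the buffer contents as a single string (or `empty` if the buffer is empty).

Answer: opwpp

Derivation:
After op 1 (insert('p')): buffer="opnwphpk" (len 8), cursors c1@2 c2@5 c3@7, authorship .1..2.3.
After op 2 (move_right): buffer="opnwphpk" (len 8), cursors c1@3 c2@6 c3@8, authorship .1..2.3.
After op 3 (delete): buffer="opwpp" (len 5), cursors c1@2 c2@4 c3@5, authorship .1.23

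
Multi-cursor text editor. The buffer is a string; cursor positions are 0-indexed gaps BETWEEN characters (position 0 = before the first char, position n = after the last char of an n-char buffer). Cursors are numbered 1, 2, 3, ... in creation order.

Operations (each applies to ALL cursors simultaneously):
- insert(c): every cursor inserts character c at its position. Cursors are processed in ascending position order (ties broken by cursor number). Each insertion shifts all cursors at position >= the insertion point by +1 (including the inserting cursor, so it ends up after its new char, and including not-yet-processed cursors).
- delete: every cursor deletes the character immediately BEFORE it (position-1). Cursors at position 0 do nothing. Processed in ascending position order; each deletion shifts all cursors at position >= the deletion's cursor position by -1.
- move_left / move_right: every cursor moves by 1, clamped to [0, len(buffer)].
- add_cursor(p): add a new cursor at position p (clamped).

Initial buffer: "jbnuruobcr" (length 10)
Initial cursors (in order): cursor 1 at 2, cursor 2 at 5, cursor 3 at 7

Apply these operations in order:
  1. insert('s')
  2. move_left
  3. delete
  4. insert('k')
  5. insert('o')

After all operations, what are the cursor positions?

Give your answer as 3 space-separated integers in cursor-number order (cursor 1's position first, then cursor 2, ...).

After op 1 (insert('s')): buffer="jbsnursuosbcr" (len 13), cursors c1@3 c2@7 c3@10, authorship ..1...2..3...
After op 2 (move_left): buffer="jbsnursuosbcr" (len 13), cursors c1@2 c2@6 c3@9, authorship ..1...2..3...
After op 3 (delete): buffer="jsnususbcr" (len 10), cursors c1@1 c2@4 c3@6, authorship .1..2.3...
After op 4 (insert('k')): buffer="jksnuksuksbcr" (len 13), cursors c1@2 c2@6 c3@9, authorship .11..22.33...
After op 5 (insert('o')): buffer="jkosnukosukosbcr" (len 16), cursors c1@3 c2@8 c3@12, authorship .111..222.333...

Answer: 3 8 12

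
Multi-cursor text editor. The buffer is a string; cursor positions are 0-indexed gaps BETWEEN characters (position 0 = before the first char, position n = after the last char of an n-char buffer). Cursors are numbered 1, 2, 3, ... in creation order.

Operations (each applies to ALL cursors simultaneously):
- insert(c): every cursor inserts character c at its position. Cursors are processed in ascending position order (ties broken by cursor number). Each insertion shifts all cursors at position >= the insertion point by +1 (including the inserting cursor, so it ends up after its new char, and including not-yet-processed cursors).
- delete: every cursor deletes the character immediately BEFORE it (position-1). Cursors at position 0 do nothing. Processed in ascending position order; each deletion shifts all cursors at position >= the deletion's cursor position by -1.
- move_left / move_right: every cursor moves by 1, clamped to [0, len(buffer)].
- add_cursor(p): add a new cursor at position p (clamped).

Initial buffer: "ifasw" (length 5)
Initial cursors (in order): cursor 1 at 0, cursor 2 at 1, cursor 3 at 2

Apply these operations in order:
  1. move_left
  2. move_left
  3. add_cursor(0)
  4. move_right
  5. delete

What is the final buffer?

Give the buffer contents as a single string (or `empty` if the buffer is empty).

After op 1 (move_left): buffer="ifasw" (len 5), cursors c1@0 c2@0 c3@1, authorship .....
After op 2 (move_left): buffer="ifasw" (len 5), cursors c1@0 c2@0 c3@0, authorship .....
After op 3 (add_cursor(0)): buffer="ifasw" (len 5), cursors c1@0 c2@0 c3@0 c4@0, authorship .....
After op 4 (move_right): buffer="ifasw" (len 5), cursors c1@1 c2@1 c3@1 c4@1, authorship .....
After op 5 (delete): buffer="fasw" (len 4), cursors c1@0 c2@0 c3@0 c4@0, authorship ....

Answer: fasw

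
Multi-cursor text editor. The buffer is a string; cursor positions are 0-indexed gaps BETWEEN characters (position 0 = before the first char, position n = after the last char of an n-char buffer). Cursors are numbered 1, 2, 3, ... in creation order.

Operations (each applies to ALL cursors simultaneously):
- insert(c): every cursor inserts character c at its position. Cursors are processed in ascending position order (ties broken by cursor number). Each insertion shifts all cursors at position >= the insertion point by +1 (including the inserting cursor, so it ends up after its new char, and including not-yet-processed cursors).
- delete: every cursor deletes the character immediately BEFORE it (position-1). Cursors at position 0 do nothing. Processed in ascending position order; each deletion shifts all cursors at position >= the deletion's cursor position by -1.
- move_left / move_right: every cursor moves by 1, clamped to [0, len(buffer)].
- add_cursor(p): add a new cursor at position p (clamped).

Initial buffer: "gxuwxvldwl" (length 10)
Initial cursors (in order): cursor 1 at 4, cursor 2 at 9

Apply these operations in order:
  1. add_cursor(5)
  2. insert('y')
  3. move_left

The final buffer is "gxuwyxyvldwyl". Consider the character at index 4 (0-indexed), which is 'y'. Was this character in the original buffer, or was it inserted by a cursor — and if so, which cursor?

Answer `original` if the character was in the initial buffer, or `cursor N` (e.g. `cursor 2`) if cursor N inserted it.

After op 1 (add_cursor(5)): buffer="gxuwxvldwl" (len 10), cursors c1@4 c3@5 c2@9, authorship ..........
After op 2 (insert('y')): buffer="gxuwyxyvldwyl" (len 13), cursors c1@5 c3@7 c2@12, authorship ....1.3....2.
After op 3 (move_left): buffer="gxuwyxyvldwyl" (len 13), cursors c1@4 c3@6 c2@11, authorship ....1.3....2.
Authorship (.=original, N=cursor N): . . . . 1 . 3 . . . . 2 .
Index 4: author = 1

Answer: cursor 1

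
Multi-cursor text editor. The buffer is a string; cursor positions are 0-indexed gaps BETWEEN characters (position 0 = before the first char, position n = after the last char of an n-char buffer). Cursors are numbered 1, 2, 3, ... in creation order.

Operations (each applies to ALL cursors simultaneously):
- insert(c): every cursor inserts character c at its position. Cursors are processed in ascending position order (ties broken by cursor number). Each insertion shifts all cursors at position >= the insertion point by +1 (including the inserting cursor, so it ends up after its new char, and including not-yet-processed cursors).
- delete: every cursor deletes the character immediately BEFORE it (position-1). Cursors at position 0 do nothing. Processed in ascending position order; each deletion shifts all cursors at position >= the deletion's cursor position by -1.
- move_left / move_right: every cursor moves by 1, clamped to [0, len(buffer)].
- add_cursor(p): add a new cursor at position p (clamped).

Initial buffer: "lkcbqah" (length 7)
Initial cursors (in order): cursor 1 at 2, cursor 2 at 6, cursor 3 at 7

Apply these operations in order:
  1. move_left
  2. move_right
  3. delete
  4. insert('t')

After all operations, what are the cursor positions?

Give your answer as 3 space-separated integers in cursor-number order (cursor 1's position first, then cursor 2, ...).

Answer: 2 7 7

Derivation:
After op 1 (move_left): buffer="lkcbqah" (len 7), cursors c1@1 c2@5 c3@6, authorship .......
After op 2 (move_right): buffer="lkcbqah" (len 7), cursors c1@2 c2@6 c3@7, authorship .......
After op 3 (delete): buffer="lcbq" (len 4), cursors c1@1 c2@4 c3@4, authorship ....
After op 4 (insert('t')): buffer="ltcbqtt" (len 7), cursors c1@2 c2@7 c3@7, authorship .1...23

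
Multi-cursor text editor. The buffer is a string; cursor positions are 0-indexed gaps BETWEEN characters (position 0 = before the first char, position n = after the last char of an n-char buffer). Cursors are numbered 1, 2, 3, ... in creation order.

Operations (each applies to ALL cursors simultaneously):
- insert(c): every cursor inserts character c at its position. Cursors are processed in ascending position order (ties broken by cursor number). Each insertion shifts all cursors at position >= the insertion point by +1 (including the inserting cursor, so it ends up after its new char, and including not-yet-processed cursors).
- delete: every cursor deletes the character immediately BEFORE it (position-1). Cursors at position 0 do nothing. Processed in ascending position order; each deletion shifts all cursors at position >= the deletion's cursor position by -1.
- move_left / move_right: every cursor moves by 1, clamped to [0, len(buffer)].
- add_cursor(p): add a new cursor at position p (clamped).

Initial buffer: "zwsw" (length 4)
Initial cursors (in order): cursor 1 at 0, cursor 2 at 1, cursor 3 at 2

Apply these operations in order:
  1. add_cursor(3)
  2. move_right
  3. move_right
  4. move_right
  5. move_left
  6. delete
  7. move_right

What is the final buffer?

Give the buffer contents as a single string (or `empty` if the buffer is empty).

After op 1 (add_cursor(3)): buffer="zwsw" (len 4), cursors c1@0 c2@1 c3@2 c4@3, authorship ....
After op 2 (move_right): buffer="zwsw" (len 4), cursors c1@1 c2@2 c3@3 c4@4, authorship ....
After op 3 (move_right): buffer="zwsw" (len 4), cursors c1@2 c2@3 c3@4 c4@4, authorship ....
After op 4 (move_right): buffer="zwsw" (len 4), cursors c1@3 c2@4 c3@4 c4@4, authorship ....
After op 5 (move_left): buffer="zwsw" (len 4), cursors c1@2 c2@3 c3@3 c4@3, authorship ....
After op 6 (delete): buffer="w" (len 1), cursors c1@0 c2@0 c3@0 c4@0, authorship .
After op 7 (move_right): buffer="w" (len 1), cursors c1@1 c2@1 c3@1 c4@1, authorship .

Answer: w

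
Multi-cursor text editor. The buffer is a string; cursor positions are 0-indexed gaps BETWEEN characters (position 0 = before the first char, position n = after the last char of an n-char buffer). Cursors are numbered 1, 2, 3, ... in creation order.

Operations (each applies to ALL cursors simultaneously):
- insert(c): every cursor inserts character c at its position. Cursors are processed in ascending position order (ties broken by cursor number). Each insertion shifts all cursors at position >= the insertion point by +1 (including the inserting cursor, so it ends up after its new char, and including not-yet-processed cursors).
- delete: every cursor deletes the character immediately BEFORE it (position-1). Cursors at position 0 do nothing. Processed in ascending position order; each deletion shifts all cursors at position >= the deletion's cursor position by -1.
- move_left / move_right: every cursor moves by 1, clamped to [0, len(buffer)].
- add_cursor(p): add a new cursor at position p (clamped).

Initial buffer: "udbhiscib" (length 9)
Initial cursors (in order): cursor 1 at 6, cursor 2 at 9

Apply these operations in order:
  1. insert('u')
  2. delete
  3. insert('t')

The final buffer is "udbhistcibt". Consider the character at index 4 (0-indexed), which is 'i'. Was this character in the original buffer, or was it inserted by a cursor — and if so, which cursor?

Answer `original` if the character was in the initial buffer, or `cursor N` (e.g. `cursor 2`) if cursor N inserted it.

Answer: original

Derivation:
After op 1 (insert('u')): buffer="udbhisucibu" (len 11), cursors c1@7 c2@11, authorship ......1...2
After op 2 (delete): buffer="udbhiscib" (len 9), cursors c1@6 c2@9, authorship .........
After op 3 (insert('t')): buffer="udbhistcibt" (len 11), cursors c1@7 c2@11, authorship ......1...2
Authorship (.=original, N=cursor N): . . . . . . 1 . . . 2
Index 4: author = original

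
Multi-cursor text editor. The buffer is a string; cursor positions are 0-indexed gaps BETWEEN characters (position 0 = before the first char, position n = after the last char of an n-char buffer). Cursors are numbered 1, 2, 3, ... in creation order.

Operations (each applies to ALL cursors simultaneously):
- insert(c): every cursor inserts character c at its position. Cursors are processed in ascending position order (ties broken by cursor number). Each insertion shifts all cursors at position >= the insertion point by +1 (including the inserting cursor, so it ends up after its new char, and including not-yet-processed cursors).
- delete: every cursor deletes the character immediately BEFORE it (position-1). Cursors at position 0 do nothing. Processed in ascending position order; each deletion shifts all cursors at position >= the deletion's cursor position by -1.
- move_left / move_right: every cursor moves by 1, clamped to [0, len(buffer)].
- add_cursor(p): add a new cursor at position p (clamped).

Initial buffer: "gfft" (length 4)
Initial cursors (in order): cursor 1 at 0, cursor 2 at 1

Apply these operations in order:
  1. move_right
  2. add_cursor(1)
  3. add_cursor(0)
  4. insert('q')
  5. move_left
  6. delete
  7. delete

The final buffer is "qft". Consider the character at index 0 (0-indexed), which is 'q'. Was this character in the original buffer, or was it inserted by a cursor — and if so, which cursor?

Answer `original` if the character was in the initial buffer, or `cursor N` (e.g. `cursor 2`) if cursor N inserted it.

After op 1 (move_right): buffer="gfft" (len 4), cursors c1@1 c2@2, authorship ....
After op 2 (add_cursor(1)): buffer="gfft" (len 4), cursors c1@1 c3@1 c2@2, authorship ....
After op 3 (add_cursor(0)): buffer="gfft" (len 4), cursors c4@0 c1@1 c3@1 c2@2, authorship ....
After op 4 (insert('q')): buffer="qgqqfqft" (len 8), cursors c4@1 c1@4 c3@4 c2@6, authorship 4.13.2..
After op 5 (move_left): buffer="qgqqfqft" (len 8), cursors c4@0 c1@3 c3@3 c2@5, authorship 4.13.2..
After op 6 (delete): buffer="qqqft" (len 5), cursors c4@0 c1@1 c3@1 c2@2, authorship 432..
After op 7 (delete): buffer="qft" (len 3), cursors c1@0 c2@0 c3@0 c4@0, authorship 2..
Authorship (.=original, N=cursor N): 2 . .
Index 0: author = 2

Answer: cursor 2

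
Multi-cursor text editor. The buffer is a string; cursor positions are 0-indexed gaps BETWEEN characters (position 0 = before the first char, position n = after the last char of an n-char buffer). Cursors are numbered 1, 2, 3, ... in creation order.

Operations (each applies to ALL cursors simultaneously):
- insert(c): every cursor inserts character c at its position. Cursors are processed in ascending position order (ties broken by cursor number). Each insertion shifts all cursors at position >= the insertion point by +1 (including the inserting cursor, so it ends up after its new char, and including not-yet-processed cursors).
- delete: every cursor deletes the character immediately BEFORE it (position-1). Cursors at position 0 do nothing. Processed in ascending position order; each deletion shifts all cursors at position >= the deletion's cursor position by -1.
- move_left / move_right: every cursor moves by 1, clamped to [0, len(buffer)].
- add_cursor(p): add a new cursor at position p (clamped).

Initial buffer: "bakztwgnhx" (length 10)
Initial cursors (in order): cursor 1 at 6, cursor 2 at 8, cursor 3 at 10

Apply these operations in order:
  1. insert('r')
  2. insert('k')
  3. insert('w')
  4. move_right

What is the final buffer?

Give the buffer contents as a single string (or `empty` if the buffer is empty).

Answer: bakztwrkwgnrkwhxrkw

Derivation:
After op 1 (insert('r')): buffer="bakztwrgnrhxr" (len 13), cursors c1@7 c2@10 c3@13, authorship ......1..2..3
After op 2 (insert('k')): buffer="bakztwrkgnrkhxrk" (len 16), cursors c1@8 c2@12 c3@16, authorship ......11..22..33
After op 3 (insert('w')): buffer="bakztwrkwgnrkwhxrkw" (len 19), cursors c1@9 c2@14 c3@19, authorship ......111..222..333
After op 4 (move_right): buffer="bakztwrkwgnrkwhxrkw" (len 19), cursors c1@10 c2@15 c3@19, authorship ......111..222..333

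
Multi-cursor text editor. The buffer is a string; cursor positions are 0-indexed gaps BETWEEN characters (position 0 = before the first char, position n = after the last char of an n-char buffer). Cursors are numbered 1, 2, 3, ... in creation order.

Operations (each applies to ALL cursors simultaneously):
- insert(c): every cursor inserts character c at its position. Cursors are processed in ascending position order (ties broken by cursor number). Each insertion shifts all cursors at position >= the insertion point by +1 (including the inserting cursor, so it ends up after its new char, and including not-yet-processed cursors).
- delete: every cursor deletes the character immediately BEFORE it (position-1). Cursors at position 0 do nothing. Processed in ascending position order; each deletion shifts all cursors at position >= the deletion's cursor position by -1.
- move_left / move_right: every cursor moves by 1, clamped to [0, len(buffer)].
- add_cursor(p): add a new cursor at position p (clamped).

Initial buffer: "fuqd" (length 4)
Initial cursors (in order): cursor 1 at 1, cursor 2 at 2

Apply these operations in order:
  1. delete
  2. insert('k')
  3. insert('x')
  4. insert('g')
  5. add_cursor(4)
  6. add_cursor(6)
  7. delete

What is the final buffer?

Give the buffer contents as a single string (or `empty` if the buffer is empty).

Answer: kkqd

Derivation:
After op 1 (delete): buffer="qd" (len 2), cursors c1@0 c2@0, authorship ..
After op 2 (insert('k')): buffer="kkqd" (len 4), cursors c1@2 c2@2, authorship 12..
After op 3 (insert('x')): buffer="kkxxqd" (len 6), cursors c1@4 c2@4, authorship 1212..
After op 4 (insert('g')): buffer="kkxxggqd" (len 8), cursors c1@6 c2@6, authorship 121212..
After op 5 (add_cursor(4)): buffer="kkxxggqd" (len 8), cursors c3@4 c1@6 c2@6, authorship 121212..
After op 6 (add_cursor(6)): buffer="kkxxggqd" (len 8), cursors c3@4 c1@6 c2@6 c4@6, authorship 121212..
After op 7 (delete): buffer="kkqd" (len 4), cursors c1@2 c2@2 c3@2 c4@2, authorship 12..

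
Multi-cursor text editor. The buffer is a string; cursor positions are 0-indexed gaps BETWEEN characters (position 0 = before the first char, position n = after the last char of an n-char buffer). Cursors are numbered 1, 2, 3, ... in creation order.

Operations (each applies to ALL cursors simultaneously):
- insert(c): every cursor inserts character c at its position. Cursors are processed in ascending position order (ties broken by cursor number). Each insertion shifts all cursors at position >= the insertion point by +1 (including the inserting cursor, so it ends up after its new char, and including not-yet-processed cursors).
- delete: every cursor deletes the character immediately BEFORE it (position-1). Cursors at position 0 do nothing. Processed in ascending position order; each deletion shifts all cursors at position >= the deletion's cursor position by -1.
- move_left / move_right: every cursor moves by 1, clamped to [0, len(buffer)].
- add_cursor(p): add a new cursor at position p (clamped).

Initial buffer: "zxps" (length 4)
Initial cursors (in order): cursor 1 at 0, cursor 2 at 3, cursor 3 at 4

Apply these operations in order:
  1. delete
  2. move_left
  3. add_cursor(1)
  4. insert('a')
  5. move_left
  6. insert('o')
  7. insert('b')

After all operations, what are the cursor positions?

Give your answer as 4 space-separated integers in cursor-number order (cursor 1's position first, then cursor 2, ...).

After op 1 (delete): buffer="zx" (len 2), cursors c1@0 c2@2 c3@2, authorship ..
After op 2 (move_left): buffer="zx" (len 2), cursors c1@0 c2@1 c3@1, authorship ..
After op 3 (add_cursor(1)): buffer="zx" (len 2), cursors c1@0 c2@1 c3@1 c4@1, authorship ..
After op 4 (insert('a')): buffer="azaaax" (len 6), cursors c1@1 c2@5 c3@5 c4@5, authorship 1.234.
After op 5 (move_left): buffer="azaaax" (len 6), cursors c1@0 c2@4 c3@4 c4@4, authorship 1.234.
After op 6 (insert('o')): buffer="oazaaoooax" (len 10), cursors c1@1 c2@8 c3@8 c4@8, authorship 11.232344.
After op 7 (insert('b')): buffer="obazaaooobbbax" (len 14), cursors c1@2 c2@12 c3@12 c4@12, authorship 111.232342344.

Answer: 2 12 12 12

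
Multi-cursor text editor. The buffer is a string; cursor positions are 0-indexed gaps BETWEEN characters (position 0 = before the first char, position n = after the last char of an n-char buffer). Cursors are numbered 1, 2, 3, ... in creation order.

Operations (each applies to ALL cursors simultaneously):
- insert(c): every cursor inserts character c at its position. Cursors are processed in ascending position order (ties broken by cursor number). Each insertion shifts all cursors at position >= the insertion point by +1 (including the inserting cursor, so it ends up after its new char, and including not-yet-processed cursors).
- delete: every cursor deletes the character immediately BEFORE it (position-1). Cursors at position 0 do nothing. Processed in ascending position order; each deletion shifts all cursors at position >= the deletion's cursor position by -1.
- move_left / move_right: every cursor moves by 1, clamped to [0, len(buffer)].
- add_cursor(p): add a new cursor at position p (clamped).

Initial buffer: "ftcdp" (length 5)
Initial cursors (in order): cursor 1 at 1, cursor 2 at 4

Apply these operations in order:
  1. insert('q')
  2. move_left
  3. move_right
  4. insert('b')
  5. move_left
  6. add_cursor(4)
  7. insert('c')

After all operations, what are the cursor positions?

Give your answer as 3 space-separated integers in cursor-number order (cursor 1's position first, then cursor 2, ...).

Answer: 3 10 6

Derivation:
After op 1 (insert('q')): buffer="fqtcdqp" (len 7), cursors c1@2 c2@6, authorship .1...2.
After op 2 (move_left): buffer="fqtcdqp" (len 7), cursors c1@1 c2@5, authorship .1...2.
After op 3 (move_right): buffer="fqtcdqp" (len 7), cursors c1@2 c2@6, authorship .1...2.
After op 4 (insert('b')): buffer="fqbtcdqbp" (len 9), cursors c1@3 c2@8, authorship .11...22.
After op 5 (move_left): buffer="fqbtcdqbp" (len 9), cursors c1@2 c2@7, authorship .11...22.
After op 6 (add_cursor(4)): buffer="fqbtcdqbp" (len 9), cursors c1@2 c3@4 c2@7, authorship .11...22.
After op 7 (insert('c')): buffer="fqcbtccdqcbp" (len 12), cursors c1@3 c3@6 c2@10, authorship .111.3..222.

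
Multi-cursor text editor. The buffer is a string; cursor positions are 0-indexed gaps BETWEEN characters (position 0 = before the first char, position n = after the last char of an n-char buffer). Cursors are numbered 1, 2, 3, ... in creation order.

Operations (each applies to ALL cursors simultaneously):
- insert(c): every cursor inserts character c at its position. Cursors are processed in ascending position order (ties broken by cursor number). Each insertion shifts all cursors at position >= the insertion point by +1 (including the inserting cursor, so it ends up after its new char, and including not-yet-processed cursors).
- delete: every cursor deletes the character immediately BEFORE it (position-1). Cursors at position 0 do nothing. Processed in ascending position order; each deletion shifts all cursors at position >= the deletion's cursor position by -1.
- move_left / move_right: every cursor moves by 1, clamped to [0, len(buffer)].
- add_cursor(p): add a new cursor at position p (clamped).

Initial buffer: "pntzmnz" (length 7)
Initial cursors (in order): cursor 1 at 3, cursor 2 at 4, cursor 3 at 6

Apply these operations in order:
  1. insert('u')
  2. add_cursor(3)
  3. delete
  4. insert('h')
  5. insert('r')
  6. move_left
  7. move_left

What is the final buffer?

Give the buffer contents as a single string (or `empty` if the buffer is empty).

After op 1 (insert('u')): buffer="pntuzumnuz" (len 10), cursors c1@4 c2@6 c3@9, authorship ...1.2..3.
After op 2 (add_cursor(3)): buffer="pntuzumnuz" (len 10), cursors c4@3 c1@4 c2@6 c3@9, authorship ...1.2..3.
After op 3 (delete): buffer="pnzmnz" (len 6), cursors c1@2 c4@2 c2@3 c3@5, authorship ......
After op 4 (insert('h')): buffer="pnhhzhmnhz" (len 10), cursors c1@4 c4@4 c2@6 c3@9, authorship ..14.2..3.
After op 5 (insert('r')): buffer="pnhhrrzhrmnhrz" (len 14), cursors c1@6 c4@6 c2@9 c3@13, authorship ..1414.22..33.
After op 6 (move_left): buffer="pnhhrrzhrmnhrz" (len 14), cursors c1@5 c4@5 c2@8 c3@12, authorship ..1414.22..33.
After op 7 (move_left): buffer="pnhhrrzhrmnhrz" (len 14), cursors c1@4 c4@4 c2@7 c3@11, authorship ..1414.22..33.

Answer: pnhhrrzhrmnhrz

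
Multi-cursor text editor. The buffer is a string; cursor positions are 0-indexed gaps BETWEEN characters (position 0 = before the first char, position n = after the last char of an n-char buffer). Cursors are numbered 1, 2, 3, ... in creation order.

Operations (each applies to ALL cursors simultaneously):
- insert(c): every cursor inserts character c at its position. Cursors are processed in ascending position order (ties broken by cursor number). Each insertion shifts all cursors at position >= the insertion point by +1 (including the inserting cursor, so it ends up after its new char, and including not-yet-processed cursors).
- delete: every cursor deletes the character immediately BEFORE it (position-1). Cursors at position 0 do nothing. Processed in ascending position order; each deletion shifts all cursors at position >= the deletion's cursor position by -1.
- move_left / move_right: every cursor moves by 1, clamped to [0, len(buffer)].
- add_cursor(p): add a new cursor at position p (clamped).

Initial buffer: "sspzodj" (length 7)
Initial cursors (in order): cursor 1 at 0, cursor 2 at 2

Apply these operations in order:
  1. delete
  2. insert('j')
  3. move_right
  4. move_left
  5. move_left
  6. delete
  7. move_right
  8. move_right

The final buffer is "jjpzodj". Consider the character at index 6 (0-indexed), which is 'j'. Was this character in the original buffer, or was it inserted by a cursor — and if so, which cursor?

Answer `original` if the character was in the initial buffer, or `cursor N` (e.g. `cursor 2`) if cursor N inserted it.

After op 1 (delete): buffer="spzodj" (len 6), cursors c1@0 c2@1, authorship ......
After op 2 (insert('j')): buffer="jsjpzodj" (len 8), cursors c1@1 c2@3, authorship 1.2.....
After op 3 (move_right): buffer="jsjpzodj" (len 8), cursors c1@2 c2@4, authorship 1.2.....
After op 4 (move_left): buffer="jsjpzodj" (len 8), cursors c1@1 c2@3, authorship 1.2.....
After op 5 (move_left): buffer="jsjpzodj" (len 8), cursors c1@0 c2@2, authorship 1.2.....
After op 6 (delete): buffer="jjpzodj" (len 7), cursors c1@0 c2@1, authorship 12.....
After op 7 (move_right): buffer="jjpzodj" (len 7), cursors c1@1 c2@2, authorship 12.....
After op 8 (move_right): buffer="jjpzodj" (len 7), cursors c1@2 c2@3, authorship 12.....
Authorship (.=original, N=cursor N): 1 2 . . . . .
Index 6: author = original

Answer: original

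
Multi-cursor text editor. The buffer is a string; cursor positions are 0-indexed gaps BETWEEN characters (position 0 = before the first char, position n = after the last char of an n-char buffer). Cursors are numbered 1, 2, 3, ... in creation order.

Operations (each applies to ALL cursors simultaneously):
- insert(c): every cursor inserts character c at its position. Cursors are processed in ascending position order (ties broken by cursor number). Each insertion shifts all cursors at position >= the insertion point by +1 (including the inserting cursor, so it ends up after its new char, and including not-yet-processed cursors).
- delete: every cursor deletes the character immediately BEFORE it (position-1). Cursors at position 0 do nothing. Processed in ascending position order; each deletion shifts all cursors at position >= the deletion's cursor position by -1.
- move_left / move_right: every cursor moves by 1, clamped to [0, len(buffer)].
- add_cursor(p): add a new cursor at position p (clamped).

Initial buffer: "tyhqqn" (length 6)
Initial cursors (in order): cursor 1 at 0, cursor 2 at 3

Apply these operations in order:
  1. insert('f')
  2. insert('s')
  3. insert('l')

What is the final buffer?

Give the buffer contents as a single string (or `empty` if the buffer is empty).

After op 1 (insert('f')): buffer="ftyhfqqn" (len 8), cursors c1@1 c2@5, authorship 1...2...
After op 2 (insert('s')): buffer="fstyhfsqqn" (len 10), cursors c1@2 c2@7, authorship 11...22...
After op 3 (insert('l')): buffer="fsltyhfslqqn" (len 12), cursors c1@3 c2@9, authorship 111...222...

Answer: fsltyhfslqqn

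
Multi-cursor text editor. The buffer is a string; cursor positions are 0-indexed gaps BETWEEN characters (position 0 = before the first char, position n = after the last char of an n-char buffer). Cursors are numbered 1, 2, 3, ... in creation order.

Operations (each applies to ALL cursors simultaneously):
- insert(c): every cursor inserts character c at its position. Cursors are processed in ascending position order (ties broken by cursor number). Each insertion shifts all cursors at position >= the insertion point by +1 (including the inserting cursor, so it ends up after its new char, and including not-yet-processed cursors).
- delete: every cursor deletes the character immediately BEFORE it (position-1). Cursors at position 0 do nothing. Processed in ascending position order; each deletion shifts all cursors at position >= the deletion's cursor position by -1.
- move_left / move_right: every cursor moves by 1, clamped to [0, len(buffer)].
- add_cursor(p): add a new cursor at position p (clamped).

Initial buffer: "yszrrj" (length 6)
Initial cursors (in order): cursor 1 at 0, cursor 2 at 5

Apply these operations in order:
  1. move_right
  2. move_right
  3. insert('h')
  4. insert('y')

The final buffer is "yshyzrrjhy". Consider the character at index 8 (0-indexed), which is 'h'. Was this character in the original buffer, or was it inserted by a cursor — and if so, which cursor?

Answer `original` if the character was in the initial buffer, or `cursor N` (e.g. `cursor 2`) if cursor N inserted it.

Answer: cursor 2

Derivation:
After op 1 (move_right): buffer="yszrrj" (len 6), cursors c1@1 c2@6, authorship ......
After op 2 (move_right): buffer="yszrrj" (len 6), cursors c1@2 c2@6, authorship ......
After op 3 (insert('h')): buffer="yshzrrjh" (len 8), cursors c1@3 c2@8, authorship ..1....2
After op 4 (insert('y')): buffer="yshyzrrjhy" (len 10), cursors c1@4 c2@10, authorship ..11....22
Authorship (.=original, N=cursor N): . . 1 1 . . . . 2 2
Index 8: author = 2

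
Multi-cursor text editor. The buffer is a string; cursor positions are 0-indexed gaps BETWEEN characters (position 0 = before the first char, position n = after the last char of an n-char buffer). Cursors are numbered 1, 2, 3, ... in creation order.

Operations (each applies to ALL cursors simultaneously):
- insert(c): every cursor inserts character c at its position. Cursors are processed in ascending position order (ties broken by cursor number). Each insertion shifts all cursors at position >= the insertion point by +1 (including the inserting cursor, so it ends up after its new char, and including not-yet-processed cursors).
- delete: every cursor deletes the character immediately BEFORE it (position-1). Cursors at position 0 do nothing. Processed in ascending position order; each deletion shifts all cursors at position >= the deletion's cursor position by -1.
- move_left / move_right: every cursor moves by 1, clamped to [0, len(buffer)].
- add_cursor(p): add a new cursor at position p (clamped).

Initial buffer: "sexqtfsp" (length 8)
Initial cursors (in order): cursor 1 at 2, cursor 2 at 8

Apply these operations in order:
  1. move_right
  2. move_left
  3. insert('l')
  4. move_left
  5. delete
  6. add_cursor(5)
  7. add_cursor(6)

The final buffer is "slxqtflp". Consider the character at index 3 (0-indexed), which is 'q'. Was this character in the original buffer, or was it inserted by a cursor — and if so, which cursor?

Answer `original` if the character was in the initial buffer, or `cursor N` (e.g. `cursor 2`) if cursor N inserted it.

Answer: original

Derivation:
After op 1 (move_right): buffer="sexqtfsp" (len 8), cursors c1@3 c2@8, authorship ........
After op 2 (move_left): buffer="sexqtfsp" (len 8), cursors c1@2 c2@7, authorship ........
After op 3 (insert('l')): buffer="selxqtfslp" (len 10), cursors c1@3 c2@9, authorship ..1.....2.
After op 4 (move_left): buffer="selxqtfslp" (len 10), cursors c1@2 c2@8, authorship ..1.....2.
After op 5 (delete): buffer="slxqtflp" (len 8), cursors c1@1 c2@6, authorship .1....2.
After op 6 (add_cursor(5)): buffer="slxqtflp" (len 8), cursors c1@1 c3@5 c2@6, authorship .1....2.
After op 7 (add_cursor(6)): buffer="slxqtflp" (len 8), cursors c1@1 c3@5 c2@6 c4@6, authorship .1....2.
Authorship (.=original, N=cursor N): . 1 . . . . 2 .
Index 3: author = original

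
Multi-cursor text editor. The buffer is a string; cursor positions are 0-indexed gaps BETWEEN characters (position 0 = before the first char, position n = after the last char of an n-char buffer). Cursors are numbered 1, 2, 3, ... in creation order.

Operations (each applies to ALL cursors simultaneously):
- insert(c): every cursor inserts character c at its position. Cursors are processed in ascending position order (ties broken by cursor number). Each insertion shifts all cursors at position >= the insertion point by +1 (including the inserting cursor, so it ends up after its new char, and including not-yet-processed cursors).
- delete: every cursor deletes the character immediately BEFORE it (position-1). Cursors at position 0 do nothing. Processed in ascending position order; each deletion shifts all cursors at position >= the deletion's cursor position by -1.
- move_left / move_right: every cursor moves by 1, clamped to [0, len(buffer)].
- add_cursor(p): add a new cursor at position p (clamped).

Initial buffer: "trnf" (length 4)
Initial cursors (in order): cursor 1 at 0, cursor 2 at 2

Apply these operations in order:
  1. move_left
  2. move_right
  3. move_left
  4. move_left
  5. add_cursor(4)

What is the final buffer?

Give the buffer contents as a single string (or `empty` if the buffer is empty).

After op 1 (move_left): buffer="trnf" (len 4), cursors c1@0 c2@1, authorship ....
After op 2 (move_right): buffer="trnf" (len 4), cursors c1@1 c2@2, authorship ....
After op 3 (move_left): buffer="trnf" (len 4), cursors c1@0 c2@1, authorship ....
After op 4 (move_left): buffer="trnf" (len 4), cursors c1@0 c2@0, authorship ....
After op 5 (add_cursor(4)): buffer="trnf" (len 4), cursors c1@0 c2@0 c3@4, authorship ....

Answer: trnf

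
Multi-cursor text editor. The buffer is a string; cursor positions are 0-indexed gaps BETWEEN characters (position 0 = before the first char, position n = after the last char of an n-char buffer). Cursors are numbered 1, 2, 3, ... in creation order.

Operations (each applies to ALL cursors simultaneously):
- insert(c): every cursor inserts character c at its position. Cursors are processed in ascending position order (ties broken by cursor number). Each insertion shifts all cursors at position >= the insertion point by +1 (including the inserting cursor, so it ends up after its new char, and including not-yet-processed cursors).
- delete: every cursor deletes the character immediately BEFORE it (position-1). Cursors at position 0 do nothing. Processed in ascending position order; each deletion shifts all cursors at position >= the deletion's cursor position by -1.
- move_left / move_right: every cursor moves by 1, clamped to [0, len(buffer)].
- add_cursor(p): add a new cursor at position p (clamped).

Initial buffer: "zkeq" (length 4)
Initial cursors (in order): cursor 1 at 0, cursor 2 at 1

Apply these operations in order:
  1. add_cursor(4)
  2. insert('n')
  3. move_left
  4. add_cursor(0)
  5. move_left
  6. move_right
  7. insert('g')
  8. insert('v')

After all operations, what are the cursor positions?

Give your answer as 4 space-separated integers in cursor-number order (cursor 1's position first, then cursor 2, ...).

Answer: 5 8 14 5

Derivation:
After op 1 (add_cursor(4)): buffer="zkeq" (len 4), cursors c1@0 c2@1 c3@4, authorship ....
After op 2 (insert('n')): buffer="nznkeqn" (len 7), cursors c1@1 c2@3 c3@7, authorship 1.2...3
After op 3 (move_left): buffer="nznkeqn" (len 7), cursors c1@0 c2@2 c3@6, authorship 1.2...3
After op 4 (add_cursor(0)): buffer="nznkeqn" (len 7), cursors c1@0 c4@0 c2@2 c3@6, authorship 1.2...3
After op 5 (move_left): buffer="nznkeqn" (len 7), cursors c1@0 c4@0 c2@1 c3@5, authorship 1.2...3
After op 6 (move_right): buffer="nznkeqn" (len 7), cursors c1@1 c4@1 c2@2 c3@6, authorship 1.2...3
After op 7 (insert('g')): buffer="nggzgnkeqgn" (len 11), cursors c1@3 c4@3 c2@5 c3@10, authorship 114.22...33
After op 8 (insert('v')): buffer="nggvvzgvnkeqgvn" (len 15), cursors c1@5 c4@5 c2@8 c3@14, authorship 11414.222...333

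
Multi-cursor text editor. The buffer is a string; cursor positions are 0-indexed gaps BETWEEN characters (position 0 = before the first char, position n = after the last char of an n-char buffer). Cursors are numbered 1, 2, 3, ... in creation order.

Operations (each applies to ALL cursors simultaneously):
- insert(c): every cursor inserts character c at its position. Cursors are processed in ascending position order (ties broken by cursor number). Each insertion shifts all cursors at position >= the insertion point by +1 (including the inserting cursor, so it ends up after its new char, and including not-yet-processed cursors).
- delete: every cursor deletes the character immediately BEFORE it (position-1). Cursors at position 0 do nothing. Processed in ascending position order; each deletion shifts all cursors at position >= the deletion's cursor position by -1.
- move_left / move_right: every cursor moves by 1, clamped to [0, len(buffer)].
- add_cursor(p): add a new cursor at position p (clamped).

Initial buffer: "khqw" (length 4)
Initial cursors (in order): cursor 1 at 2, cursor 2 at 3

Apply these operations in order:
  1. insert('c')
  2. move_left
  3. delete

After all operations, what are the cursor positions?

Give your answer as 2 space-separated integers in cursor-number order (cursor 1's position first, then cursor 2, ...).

After op 1 (insert('c')): buffer="khcqcw" (len 6), cursors c1@3 c2@5, authorship ..1.2.
After op 2 (move_left): buffer="khcqcw" (len 6), cursors c1@2 c2@4, authorship ..1.2.
After op 3 (delete): buffer="kccw" (len 4), cursors c1@1 c2@2, authorship .12.

Answer: 1 2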